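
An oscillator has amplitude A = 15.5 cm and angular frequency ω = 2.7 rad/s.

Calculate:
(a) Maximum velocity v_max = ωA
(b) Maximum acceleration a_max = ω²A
v_max = ωA = 2.7×0.155 = 0.4185 m/s
a_max = ω²A = 2.7²×0.155 = 1.13 m/s²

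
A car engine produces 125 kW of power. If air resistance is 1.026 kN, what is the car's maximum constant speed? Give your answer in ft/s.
P = Fv → v = P/F = 125000 W / 1026 N = 121.8 m/s = 399.7 ft/s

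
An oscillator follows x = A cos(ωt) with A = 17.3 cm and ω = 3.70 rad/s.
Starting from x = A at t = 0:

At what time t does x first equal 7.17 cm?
cos(ωt) = x/A = 7.17/17.3 = 0.4145
ωt = arccos(0.4145) = 1.143 rad
t = 1.143/3.7 = 0.309 s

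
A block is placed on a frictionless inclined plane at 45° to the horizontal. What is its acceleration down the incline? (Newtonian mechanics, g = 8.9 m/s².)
a = g sin(θ) = 8.9 × sin(45°) = 8.9 × 0.7071 = 6.29 m/s²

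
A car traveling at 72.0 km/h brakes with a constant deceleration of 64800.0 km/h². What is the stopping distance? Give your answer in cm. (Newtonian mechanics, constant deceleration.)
d = v₀² / (2a) (with unit conversion) = 4000.0 cm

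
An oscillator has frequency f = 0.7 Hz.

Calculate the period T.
T = 1/f = 1/0.7 = 1.429 s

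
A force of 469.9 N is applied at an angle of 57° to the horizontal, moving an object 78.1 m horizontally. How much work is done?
W = Fd cosθ = 469.9×78.1×cos(57°) = 19988.0 J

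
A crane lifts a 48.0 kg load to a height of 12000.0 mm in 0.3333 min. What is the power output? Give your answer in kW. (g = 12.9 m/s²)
W = mgh = 48×12.9×12 = 7430 J
P = W/t = 7430/20 = 371.6 W = 0.3716 kW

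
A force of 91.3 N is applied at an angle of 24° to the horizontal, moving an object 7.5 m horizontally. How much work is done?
W = Fd cosθ = 91.3×7.5×cos(24°) = 625.55 J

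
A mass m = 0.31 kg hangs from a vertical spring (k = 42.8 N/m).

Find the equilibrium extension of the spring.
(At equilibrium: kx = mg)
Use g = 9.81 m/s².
x_eq = mg/k = 0.31×9.81/42.8 = 0.07105 m = 7.105 cm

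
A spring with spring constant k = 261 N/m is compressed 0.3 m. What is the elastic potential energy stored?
PE = ½kx² = ½×261×0.3² = 11.74 J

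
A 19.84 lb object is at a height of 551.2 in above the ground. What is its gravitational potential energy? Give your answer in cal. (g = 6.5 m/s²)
PE = mgh = 8.999 kg × 6.5 m/s² × 14 m = 819 J = 195.7 cal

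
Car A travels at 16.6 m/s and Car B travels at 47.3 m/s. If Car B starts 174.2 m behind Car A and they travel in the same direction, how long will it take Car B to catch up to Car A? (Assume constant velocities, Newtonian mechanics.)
Relative speed: v_rel = 47.3 - 16.6 = 30.7 m/s
Time to catch: t = d₀/v_rel = 174.2/30.7 = 5.67 s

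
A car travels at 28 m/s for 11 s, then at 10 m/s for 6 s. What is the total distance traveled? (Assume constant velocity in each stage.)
d₁ = v₁t₁ = 28 × 11 = 308 m
d₂ = v₂t₂ = 10 × 6 = 60 m
d_total = 308 + 60 = 368 m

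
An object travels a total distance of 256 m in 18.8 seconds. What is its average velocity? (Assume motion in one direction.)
v_avg = Δd / Δt = 256 / 18.8 = 13.62 m/s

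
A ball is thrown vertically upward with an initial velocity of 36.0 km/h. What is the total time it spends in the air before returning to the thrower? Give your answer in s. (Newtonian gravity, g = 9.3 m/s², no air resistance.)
t_total = 2v₀/g (with unit conversion) = 2.151 s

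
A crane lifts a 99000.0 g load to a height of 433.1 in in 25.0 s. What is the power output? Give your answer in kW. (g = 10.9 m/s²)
W = mgh = 99×10.9×11 = 1.187e+04 J
P = W/t = 1.187e+04/25 = 474.8 W = 0.4748 kW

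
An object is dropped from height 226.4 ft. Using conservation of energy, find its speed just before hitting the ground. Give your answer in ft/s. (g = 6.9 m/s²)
mgh = ½mv² → v = √(2gh) = √(2×6.9×69.01) = 30.86 m/s = 101.2 ft/s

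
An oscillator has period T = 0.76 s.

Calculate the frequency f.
f = 1/T = 1/0.76 = 1.316 Hz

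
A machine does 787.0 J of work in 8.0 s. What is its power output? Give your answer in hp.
P = W/t = 787 J / 8 s = 98.38 W = 0.1319 hp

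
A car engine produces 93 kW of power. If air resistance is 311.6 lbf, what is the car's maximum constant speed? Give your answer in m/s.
P = Fv → v = P/F = 93000 W / 1386 N = 67.1 m/s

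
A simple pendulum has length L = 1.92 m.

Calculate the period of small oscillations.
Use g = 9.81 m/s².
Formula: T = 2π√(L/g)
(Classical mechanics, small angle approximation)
T = 2π√(L/g) = 2π√(1.92/9.81) = 2.78 s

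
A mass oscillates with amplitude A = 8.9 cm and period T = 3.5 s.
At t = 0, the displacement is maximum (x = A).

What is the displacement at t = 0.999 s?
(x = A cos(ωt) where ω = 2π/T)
ω = 2π/T = 2π/3.5 = 1.795 rad/s
x = A cos(ωt) = 8.9×cos(1.795×0.999) = -1.965 cm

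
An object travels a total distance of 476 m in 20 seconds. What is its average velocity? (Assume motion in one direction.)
v_avg = Δd / Δt = 476 / 20 = 23.8 m/s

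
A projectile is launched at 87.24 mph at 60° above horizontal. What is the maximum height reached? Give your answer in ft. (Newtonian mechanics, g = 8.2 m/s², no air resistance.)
H = v₀²sin²(θ)/(2g) (with unit conversion) = 228.2 ft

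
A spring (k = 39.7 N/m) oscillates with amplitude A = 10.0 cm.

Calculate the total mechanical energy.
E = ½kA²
E = ½kA² = ½×39.7×(0.1)² = 0.1985 J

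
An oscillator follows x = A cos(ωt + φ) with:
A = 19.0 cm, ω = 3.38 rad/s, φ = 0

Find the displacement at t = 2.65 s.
x = A cos(ωt + φ) = 19.0×cos(3.38×2.65 + 0) = -16.96 cm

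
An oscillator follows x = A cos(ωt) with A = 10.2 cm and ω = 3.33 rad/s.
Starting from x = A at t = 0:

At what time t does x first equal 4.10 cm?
cos(ωt) = x/A = 4.1/10.2 = 0.402
ωt = arccos(0.402) = 1.157 rad
t = 1.157/3.33 = 0.3475 s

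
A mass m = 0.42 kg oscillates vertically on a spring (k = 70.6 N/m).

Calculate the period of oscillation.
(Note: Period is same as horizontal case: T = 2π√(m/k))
T = 2π√(m/k) = 2π√(0.42/70.6) = 0.4846 s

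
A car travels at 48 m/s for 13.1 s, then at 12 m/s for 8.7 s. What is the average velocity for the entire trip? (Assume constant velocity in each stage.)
d₁ = v₁t₁ = 48 × 13.1 = 628.8 m
d₂ = v₂t₂ = 12 × 8.7 = 104.4 m
d_total = 733.2 m, t_total = 21.8 s
v_avg = d_total/t_total = 733.2/21.8 = 33.63 m/s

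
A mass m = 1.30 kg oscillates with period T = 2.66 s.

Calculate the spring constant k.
T = 2π√(m/k) → k = m(2π/T)² = 1.3×(2π/2.66)² = 7.253 N/m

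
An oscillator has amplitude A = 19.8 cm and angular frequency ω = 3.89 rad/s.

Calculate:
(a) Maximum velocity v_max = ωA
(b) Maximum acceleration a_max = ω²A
v_max = ωA = 3.89×0.198 = 0.7702 m/s
a_max = ω²A = 3.89²×0.198 = 2.996 m/s²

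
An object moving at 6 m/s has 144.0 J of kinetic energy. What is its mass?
KE = ½mv² → m = 2KE/v² = 2×144.0/6² = 8.0 kg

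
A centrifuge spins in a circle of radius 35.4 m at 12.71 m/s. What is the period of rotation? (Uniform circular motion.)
T = 2πr/v = 2π×35.4/12.71 = 17.5 s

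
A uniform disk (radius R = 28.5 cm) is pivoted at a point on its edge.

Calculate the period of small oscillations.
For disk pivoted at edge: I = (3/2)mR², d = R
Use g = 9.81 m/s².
I/m = (3/2)R² = 0.1218 m²; d = R = 0.285 m
T = 2π√((3/2)R²/(gR)) = 2π√(3R/(2g)) = 1.312 s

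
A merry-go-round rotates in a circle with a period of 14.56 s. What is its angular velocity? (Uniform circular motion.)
ω = 2π/T = 2π/14.56 = 0.4315 rad/s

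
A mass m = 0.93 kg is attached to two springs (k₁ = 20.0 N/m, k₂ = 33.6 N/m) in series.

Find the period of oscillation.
k_eq = k₁k₂/(k₁+k₂) = 12.54 N/m
T = 2π√(m/k_eq) = 2π√(0.93/12.54) = 1.711 s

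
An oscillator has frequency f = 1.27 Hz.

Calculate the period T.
T = 1/f = 1/1.27 = 0.7874 s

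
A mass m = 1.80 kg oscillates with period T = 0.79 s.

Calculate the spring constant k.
T = 2π√(m/k) → k = m(2π/T)² = 1.8×(2π/0.79)² = 113.9 N/m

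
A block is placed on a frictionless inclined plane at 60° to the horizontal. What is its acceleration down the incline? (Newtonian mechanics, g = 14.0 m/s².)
a = g sin(θ) = 14.0 × sin(60°) = 14.0 × 0.866 = 12.12 m/s²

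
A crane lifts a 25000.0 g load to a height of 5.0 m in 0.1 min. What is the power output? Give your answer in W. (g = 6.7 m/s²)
W = mgh = 25×6.7×5 = 837.5 J
P = W/t = 837.5/6 = 139.6 W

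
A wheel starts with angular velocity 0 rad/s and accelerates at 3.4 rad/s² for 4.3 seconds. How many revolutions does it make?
θ = ω₀t + ½αt² = 0×4.3 + ½×3.4×4.3² = 31.43 rad
Revolutions = θ/(2π) = 31.43/(2π) = 5.0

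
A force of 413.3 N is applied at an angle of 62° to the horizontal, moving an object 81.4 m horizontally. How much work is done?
W = Fd cosθ = 413.3×81.4×cos(62°) = 15794.0 J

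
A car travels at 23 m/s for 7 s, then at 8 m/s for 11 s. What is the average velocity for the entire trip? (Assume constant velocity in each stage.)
d₁ = v₁t₁ = 23 × 7 = 161 m
d₂ = v₂t₂ = 8 × 11 = 88 m
d_total = 249 m, t_total = 18 s
v_avg = d_total/t_total = 249/18 = 13.83 m/s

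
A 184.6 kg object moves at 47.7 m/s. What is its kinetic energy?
KE = ½mv² = ½×184.6×47.7² = 210009.3 J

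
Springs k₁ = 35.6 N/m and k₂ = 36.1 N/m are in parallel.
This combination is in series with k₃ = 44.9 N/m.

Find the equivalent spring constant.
k₁₂ = k₁ + k₂ = 71.7 N/m (parallel)
1/k_eq = 1/k₁₂ + 1/k₃ → k_eq = 27.61 N/m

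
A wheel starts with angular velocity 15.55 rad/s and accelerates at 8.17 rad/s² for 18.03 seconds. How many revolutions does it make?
θ = ω₀t + ½αt² = 15.55×18.03 + ½×8.17×18.03² = 1608.32 rad
Revolutions = θ/(2π) = 1608.32/(2π) = 255.97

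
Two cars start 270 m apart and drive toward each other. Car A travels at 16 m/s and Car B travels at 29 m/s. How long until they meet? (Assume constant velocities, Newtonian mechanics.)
Combined speed: v_combined = 16 + 29 = 45 m/s
Time to meet: t = d/45 = 270/45 = 6.0 s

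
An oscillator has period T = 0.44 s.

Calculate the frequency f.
f = 1/T = 1/0.44 = 2.273 Hz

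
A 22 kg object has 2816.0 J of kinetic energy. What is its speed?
KE = ½mv² → v = √(2KE/m) = √(2×2816.0/22) = 16.0 m/s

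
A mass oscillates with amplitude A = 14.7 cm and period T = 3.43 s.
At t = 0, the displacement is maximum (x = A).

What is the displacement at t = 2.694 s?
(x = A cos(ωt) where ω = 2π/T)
ω = 2π/T = 2π/3.43 = 1.832 rad/s
x = A cos(ωt) = 14.7×cos(1.832×2.694) = 3.245 cm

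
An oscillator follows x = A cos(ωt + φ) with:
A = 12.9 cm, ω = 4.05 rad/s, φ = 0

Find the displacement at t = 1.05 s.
x = A cos(ωt + φ) = 12.9×cos(4.05×1.05 + 0) = -5.726 cm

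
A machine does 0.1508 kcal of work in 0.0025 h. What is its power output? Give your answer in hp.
P = W/t = 630.9 J / 9 s = 70.11 W = 0.09401 hp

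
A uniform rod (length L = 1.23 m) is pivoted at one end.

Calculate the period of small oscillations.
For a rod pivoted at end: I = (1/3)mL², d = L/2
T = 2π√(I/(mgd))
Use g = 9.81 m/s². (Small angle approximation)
I/m = (1/3)L² = 0.5043 m²; d = L/2 = 0.615 m
T = 2π√(I/(mgd)) = 2π√(0.5043/(9.81×0.615)) = 1.817 s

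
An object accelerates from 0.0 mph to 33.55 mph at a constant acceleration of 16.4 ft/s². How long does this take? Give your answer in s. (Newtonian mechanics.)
t = (v - v₀)/a (with unit conversion) = 3.0 s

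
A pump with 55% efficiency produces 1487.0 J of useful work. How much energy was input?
W_in = W_out/η = 1487.0/0.55 = 2703.6 J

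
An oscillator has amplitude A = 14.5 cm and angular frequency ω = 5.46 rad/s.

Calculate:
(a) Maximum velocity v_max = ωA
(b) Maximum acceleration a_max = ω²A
v_max = ωA = 5.46×0.145 = 0.7917 m/s
a_max = ω²A = 5.46²×0.145 = 4.323 m/s²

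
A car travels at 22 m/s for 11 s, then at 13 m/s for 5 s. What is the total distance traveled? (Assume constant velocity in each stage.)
d₁ = v₁t₁ = 22 × 11 = 242 m
d₂ = v₂t₂ = 13 × 5 = 65 m
d_total = 242 + 65 = 307 m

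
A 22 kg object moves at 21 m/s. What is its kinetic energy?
KE = ½mv² = ½×22×21² = 4851.0 J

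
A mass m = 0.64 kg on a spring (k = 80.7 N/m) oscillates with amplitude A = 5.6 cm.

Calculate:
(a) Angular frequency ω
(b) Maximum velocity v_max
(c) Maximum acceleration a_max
ω = √(k/m) = √(80.7/0.64) = 11.23 rad/s
v_max = ωA = 11.23×0.056 = 0.6288 m/s
a_max = ω²A = 11.23²×0.056 = 7.061 m/s²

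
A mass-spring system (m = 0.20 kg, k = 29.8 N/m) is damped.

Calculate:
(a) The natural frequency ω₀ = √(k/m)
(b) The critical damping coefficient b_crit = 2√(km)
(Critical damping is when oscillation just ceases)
ω₀ = √(k/m) = √(29.8/0.2) = 12.21 rad/s
b_crit = 2√(km) = 2√(29.8×0.2) = 4.883 kg/s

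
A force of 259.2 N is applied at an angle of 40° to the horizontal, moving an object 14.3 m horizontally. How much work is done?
W = Fd cosθ = 259.2×14.3×cos(40°) = 2839.4 J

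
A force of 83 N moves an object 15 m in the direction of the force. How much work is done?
W = Fd = 83×15 = 1245.0 J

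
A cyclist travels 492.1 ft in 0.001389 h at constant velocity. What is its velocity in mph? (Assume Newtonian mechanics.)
v = d/t (with unit conversion) = 67.1 mph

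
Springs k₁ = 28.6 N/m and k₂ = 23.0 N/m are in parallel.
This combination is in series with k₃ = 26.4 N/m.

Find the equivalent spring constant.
k₁₂ = k₁ + k₂ = 51.6 N/m (parallel)
1/k_eq = 1/k₁₂ + 1/k₃ → k_eq = 17.46 N/m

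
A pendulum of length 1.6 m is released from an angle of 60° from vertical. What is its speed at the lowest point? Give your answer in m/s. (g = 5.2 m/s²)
h = L(1 − cosθ) = 1.6×(1 − cos60°) = 0.8 m
v = √(2gh) = √(2×5.2×0.8) = 2.884 m/s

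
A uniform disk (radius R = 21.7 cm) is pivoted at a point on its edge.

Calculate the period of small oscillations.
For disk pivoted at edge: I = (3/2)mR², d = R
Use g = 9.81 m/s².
I/m = (3/2)R² = 0.07063 m²; d = R = 0.217 m
T = 2π√((3/2)R²/(gR)) = 2π√(3R/(2g)) = 1.145 s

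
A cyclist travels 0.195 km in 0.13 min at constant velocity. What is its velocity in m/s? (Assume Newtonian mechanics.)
v = d/t (with unit conversion) = 25.0 m/s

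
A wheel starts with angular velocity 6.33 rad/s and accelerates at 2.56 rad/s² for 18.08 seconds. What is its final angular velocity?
ω = ω₀ + αt = 6.33 + 2.56 × 18.08 = 52.61 rad/s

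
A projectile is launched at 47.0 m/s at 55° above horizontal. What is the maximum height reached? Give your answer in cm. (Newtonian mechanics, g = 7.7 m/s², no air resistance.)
H = v₀²sin²(θ)/(2g) (with unit conversion) = 9625.0 cm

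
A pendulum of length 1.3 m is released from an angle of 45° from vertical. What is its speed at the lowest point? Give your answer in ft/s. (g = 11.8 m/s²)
h = L(1 − cosθ) = 1.3×(1 − cos45°) = 0.3808 m
v = √(2gh) = √(2×11.8×0.3808) = 2.998 m/s = 9.835 ft/s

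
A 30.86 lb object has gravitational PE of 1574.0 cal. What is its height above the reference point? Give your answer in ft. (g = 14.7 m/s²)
PE = mgh → h = PE/(mg) = 6586 J / (14 kg × 14.7 m/s²) = 32 m = 105.0 ft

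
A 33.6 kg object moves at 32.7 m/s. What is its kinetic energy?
KE = ½mv² = ½×33.6×32.7² = 17964.07 J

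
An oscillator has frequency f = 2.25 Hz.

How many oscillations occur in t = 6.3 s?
n = f×t = 2.25×6.3 = 14.17 oscillations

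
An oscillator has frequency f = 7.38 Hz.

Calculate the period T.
T = 1/f = 1/7.38 = 0.1355 s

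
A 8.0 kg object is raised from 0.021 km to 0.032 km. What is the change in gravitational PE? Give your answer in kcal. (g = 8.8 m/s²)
ΔPE = mg(h₂ − h₁) = 8 kg × 8.8 m/s² × (32 − 21) m = 774.4 J = 0.1851 kcal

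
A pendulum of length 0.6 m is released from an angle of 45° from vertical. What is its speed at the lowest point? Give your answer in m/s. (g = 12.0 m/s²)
h = L(1 − cosθ) = 0.6×(1 − cos45°) = 0.1757 m
v = √(2gh) = √(2×12.0×0.1757) = 2.054 m/s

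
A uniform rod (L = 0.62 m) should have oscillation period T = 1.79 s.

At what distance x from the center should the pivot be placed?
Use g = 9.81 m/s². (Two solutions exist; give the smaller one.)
T = 2π√((L²/12 + x²)/(gx)). Let c = T²g/(4π²) = 0.7962.
x² − cx + L²/12 = 0 → x = (c − √(c² − L²/3))/2 = 0.0425 m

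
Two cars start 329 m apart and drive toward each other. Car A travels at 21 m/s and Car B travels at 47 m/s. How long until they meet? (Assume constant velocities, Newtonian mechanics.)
Combined speed: v_combined = 21 + 47 = 68 m/s
Time to meet: t = d/68 = 329/68 = 4.84 s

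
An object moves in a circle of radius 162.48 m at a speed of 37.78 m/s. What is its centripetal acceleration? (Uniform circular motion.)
a_c = v²/r = 37.78²/162.48 = 1427.33/162.48 = 8.78 m/s²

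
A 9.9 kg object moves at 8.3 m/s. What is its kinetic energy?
KE = ½mv² = ½×9.9×8.3² = 341.0055 J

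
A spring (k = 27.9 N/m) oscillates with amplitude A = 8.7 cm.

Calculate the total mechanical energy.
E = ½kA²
E = ½kA² = ½×27.9×(0.087)² = 0.1056 J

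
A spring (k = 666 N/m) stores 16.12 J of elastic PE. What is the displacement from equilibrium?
PE = ½kx² → x = √(2PE/k) = √(2×16.12/666) = 0.22 m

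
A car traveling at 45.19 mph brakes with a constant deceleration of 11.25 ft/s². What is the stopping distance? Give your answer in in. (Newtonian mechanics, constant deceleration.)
d = v₀² / (2a) (with unit conversion) = 2343.0 in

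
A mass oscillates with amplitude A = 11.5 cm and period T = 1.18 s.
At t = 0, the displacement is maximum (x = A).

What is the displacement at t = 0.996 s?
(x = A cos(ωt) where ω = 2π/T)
ω = 2π/T = 2π/1.18 = 5.325 rad/s
x = A cos(ωt) = 11.5×cos(5.325×0.996) = 6.408 cm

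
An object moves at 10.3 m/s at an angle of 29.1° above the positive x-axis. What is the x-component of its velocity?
vₓ = v cos(θ) = 10.3 × cos(29.1°) = 9.0 m/s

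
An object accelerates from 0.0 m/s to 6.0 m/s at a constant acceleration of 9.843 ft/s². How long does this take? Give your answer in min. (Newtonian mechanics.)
t = (v - v₀)/a (with unit conversion) = 0.03333 min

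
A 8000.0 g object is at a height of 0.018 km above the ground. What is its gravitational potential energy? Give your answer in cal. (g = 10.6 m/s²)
PE = mgh = 8 kg × 10.6 m/s² × 18 m = 1526 J = 364.8 cal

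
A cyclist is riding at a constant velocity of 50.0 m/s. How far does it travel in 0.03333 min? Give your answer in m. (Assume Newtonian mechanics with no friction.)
d = vt (with unit conversion) = 99.99 m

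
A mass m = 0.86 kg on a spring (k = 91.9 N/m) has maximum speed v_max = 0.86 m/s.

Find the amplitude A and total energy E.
½mv²_max = ½kA² → A = v_max√(m/k) = 0.86×√(0.86/91.9) = 0.08319 m = 8.319 cm
E = ½mv²_max = ½×0.86×0.86² = 0.318 J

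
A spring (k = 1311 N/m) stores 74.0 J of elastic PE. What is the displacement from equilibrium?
PE = ½kx² → x = √(2PE/k) = √(2×74.0/1311) = 0.336 m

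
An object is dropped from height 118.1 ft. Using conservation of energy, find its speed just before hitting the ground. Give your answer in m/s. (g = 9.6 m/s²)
mgh = ½mv² → v = √(2gh) = √(2×9.6×36) = 26.29 m/s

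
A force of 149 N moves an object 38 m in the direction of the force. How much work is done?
W = Fd = 149×38 = 5662.0 J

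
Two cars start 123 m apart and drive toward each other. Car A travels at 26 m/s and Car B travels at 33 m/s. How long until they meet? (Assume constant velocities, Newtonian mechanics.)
Combined speed: v_combined = 26 + 33 = 59 m/s
Time to meet: t = d/59 = 123/59 = 2.08 s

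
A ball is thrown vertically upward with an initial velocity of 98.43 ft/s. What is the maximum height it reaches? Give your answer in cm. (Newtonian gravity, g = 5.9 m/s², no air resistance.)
h_max = v₀²/(2g) (with unit conversion) = 7628.0 cm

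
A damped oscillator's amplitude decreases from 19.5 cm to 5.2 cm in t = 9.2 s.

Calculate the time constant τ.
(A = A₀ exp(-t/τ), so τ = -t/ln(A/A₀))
A/A₀ = 5.2/19.5 = 0.2667; ln(A/A₀) = -1.322
τ = −t/ln(A/A₀) = −9.2/-1.322 = 6.96 s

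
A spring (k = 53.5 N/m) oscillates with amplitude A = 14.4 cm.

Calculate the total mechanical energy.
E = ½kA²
E = ½kA² = ½×53.5×(0.144)² = 0.5547 J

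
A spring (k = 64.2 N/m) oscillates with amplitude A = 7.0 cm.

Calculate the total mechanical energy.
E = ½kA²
E = ½kA² = ½×64.2×(0.07)² = 0.1573 J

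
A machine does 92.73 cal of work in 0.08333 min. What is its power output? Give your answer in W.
P = W/t = 388 J / 5 s = 77.6 W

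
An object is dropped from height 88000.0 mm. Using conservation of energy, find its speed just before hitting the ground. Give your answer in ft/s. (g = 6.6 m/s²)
mgh = ½mv² → v = √(2gh) = √(2×6.6×88) = 34.08 m/s = 111.8 ft/s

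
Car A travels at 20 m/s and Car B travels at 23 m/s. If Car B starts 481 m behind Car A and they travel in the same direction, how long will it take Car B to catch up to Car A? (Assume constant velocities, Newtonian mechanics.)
Relative speed: v_rel = 23 - 20 = 3 m/s
Time to catch: t = d₀/v_rel = 481/3 = 160.33 s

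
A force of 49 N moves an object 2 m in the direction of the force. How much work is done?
W = Fd = 49×2 = 98.0 J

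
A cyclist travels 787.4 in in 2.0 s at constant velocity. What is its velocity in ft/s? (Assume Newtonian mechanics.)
v = d/t (with unit conversion) = 32.81 ft/s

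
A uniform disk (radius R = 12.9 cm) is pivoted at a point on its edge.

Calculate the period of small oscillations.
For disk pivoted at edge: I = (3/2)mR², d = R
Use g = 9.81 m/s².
I/m = (3/2)R² = 0.02496 m²; d = R = 0.129 m
T = 2π√((3/2)R²/(gR)) = 2π√(3R/(2g)) = 0.8824 s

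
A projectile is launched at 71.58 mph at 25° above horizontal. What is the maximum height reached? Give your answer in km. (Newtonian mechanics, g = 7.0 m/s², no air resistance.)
H = v₀²sin²(θ)/(2g) (with unit conversion) = 0.01306 km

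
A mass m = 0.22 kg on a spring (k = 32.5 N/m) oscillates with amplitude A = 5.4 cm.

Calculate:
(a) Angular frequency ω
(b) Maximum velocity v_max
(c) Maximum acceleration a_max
ω = √(k/m) = √(32.5/0.22) = 12.15 rad/s
v_max = ωA = 12.15×0.054 = 0.6563 m/s
a_max = ω²A = 12.15²×0.054 = 7.977 m/s²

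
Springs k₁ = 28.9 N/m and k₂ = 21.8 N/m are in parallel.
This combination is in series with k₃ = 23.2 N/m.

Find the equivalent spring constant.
k₁₂ = k₁ + k₂ = 50.7 N/m (parallel)
1/k_eq = 1/k₁₂ + 1/k₃ → k_eq = 15.92 N/m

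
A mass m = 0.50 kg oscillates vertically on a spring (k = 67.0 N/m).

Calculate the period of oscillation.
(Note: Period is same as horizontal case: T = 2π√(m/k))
T = 2π√(m/k) = 2π√(0.5/67.0) = 0.5428 s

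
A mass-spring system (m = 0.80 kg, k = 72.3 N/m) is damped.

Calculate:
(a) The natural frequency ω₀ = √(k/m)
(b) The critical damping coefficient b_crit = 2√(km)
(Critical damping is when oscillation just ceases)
ω₀ = √(k/m) = √(72.3/0.8) = 9.507 rad/s
b_crit = 2√(km) = 2√(72.3×0.8) = 15.21 kg/s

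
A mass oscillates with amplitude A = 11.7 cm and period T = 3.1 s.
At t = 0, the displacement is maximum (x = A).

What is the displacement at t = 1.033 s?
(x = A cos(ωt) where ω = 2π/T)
ω = 2π/T = 2π/3.1 = 2.027 rad/s
x = A cos(ωt) = 11.7×cos(2.027×1.033) = -5.843 cm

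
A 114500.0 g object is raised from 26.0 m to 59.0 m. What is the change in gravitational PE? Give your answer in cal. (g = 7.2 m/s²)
ΔPE = mg(h₂ − h₁) = 114.5 kg × 7.2 m/s² × (59 − 26) m = 2.721e+04 J = 6502.0 cal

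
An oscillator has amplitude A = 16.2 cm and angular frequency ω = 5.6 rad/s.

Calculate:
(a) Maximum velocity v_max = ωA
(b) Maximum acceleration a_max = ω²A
v_max = ωA = 5.6×0.162 = 0.9072 m/s
a_max = ω²A = 5.6²×0.162 = 5.08 m/s²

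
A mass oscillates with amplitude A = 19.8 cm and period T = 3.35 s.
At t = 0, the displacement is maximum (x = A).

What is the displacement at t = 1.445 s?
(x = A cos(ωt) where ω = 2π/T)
ω = 2π/T = 2π/3.35 = 1.876 rad/s
x = A cos(ωt) = 19.8×cos(1.876×1.445) = -17.99 cm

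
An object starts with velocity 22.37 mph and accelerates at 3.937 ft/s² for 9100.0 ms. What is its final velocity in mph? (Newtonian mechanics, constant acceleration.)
v = v₀ + at (with unit conversion) = 46.8 mph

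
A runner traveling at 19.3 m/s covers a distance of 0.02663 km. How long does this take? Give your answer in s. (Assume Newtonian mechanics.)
t = d/v (with unit conversion) = 1.38 s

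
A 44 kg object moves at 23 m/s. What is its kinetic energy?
KE = ½mv² = ½×44×23² = 11638.0 J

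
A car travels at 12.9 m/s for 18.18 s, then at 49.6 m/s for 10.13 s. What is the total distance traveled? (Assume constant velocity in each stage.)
d₁ = v₁t₁ = 12.9 × 18.18 = 234.522 m
d₂ = v₂t₂ = 49.6 × 10.13 = 502.448 m
d_total = 234.522 + 502.448 = 736.97 m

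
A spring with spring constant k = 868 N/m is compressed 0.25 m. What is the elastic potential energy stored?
PE = ½kx² = ½×868×0.25² = 27.12 J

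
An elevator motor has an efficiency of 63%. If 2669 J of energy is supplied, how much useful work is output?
W_out = η × W_in = 0.63 × 2669 = 1681.5 J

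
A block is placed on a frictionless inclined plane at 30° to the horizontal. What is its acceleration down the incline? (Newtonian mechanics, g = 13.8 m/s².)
a = g sin(θ) = 13.8 × sin(30°) = 13.8 × 0.5 = 6.9 m/s²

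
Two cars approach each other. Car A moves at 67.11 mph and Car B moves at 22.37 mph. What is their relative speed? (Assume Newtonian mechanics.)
v_rel = v_A + v_B = 67.11 + 22.37 = 89.48 mph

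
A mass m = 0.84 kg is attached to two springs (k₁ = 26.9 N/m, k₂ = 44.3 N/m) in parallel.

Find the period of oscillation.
k_eq = k₁+k₂ = 71.2 N/m
T = 2π√(m/k_eq) = 2π√(0.84/71.2) = 0.6825 s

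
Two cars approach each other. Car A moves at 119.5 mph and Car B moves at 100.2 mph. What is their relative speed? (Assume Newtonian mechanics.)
v_rel = v_A + v_B = 119.5 + 100.2 = 219.7 mph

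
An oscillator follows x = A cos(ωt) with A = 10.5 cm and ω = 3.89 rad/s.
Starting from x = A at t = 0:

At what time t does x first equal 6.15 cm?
cos(ωt) = x/A = 6.15/10.5 = 0.5857
ωt = arccos(0.5857) = 0.945 rad
t = 0.945/3.89 = 0.2429 s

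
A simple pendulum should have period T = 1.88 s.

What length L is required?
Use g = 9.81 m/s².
T = 2π√(L/g) → L = g(T/2π)² = 9.81×(1.88/2π)² = 0.8783 m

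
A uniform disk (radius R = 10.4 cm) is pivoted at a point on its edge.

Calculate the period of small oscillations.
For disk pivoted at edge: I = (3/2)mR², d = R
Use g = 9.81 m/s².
I/m = (3/2)R² = 0.01622 m²; d = R = 0.104 m
T = 2π√((3/2)R²/(gR)) = 2π√(3R/(2g)) = 0.7923 s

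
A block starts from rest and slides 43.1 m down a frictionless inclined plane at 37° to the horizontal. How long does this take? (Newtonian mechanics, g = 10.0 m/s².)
a = g sin(θ) = 10.0 × sin(37°) = 6.02 m/s²
t = √(2d/a) = √(2 × 43.1 / 6.02) = 3.78 s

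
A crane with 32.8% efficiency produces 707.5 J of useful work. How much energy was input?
W_in = W_out/η = 707.5/0.328 = 2157.0 J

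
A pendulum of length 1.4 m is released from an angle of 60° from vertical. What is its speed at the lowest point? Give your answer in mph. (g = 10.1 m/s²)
h = L(1 − cosθ) = 1.4×(1 − cos60°) = 0.7 m
v = √(2gh) = √(2×10.1×0.7) = 3.76 m/s = 8.412 mph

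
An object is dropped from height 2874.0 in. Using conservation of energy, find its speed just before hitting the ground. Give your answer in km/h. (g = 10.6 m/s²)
mgh = ½mv² → v = √(2gh) = √(2×10.6×73) = 39.34 m/s = 141.6 km/h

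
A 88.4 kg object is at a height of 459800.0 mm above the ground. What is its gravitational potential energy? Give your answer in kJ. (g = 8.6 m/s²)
PE = mgh = 88.4 kg × 8.6 m/s² × 459.8 m = 3.496e+05 J = 349.6 kJ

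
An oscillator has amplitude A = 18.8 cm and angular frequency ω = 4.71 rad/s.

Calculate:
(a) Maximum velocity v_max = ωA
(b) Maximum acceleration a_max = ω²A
v_max = ωA = 4.71×0.188 = 0.8855 m/s
a_max = ω²A = 4.71²×0.188 = 4.171 m/s²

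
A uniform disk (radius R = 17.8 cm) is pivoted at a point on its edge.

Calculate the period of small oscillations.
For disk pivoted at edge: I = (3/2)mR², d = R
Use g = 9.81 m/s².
I/m = (3/2)R² = 0.04753 m²; d = R = 0.178 m
T = 2π√((3/2)R²/(gR)) = 2π√(3R/(2g)) = 1.037 s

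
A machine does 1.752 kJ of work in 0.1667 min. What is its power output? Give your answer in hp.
P = W/t = 1752 J / 10 s = 175.2 W = 0.2349 hp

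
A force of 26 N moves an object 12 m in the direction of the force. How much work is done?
W = Fd = 26×12 = 312.0 J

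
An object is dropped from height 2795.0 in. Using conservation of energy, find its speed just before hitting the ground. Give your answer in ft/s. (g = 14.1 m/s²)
mgh = ½mv² → v = √(2gh) = √(2×14.1×70.99) = 44.74 m/s = 146.8 ft/s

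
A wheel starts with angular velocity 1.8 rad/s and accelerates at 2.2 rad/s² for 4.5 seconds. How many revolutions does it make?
θ = ω₀t + ½αt² = 1.8×4.5 + ½×2.2×4.5² = 30.38 rad
Revolutions = θ/(2π) = 30.38/(2π) = 4.83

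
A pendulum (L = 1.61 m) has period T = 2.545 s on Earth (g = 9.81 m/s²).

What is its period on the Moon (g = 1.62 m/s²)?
T = 2π√(L/g), so T_moon/T_earth = √(g_earth/g_moon)
T_moon = 2π√(1.61/1.62) = 6.264 s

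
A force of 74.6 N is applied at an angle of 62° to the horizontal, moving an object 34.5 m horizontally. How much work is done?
W = Fd cosθ = 74.6×34.5×cos(62°) = 1208.3 J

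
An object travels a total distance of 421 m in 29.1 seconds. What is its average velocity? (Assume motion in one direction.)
v_avg = Δd / Δt = 421 / 29.1 = 14.47 m/s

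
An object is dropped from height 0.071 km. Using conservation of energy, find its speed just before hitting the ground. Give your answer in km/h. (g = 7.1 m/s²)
mgh = ½mv² → v = √(2gh) = √(2×7.1×71) = 31.75 m/s = 114.3 km/h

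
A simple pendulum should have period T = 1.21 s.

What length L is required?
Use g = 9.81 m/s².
T = 2π√(L/g) → L = g(T/2π)² = 9.81×(1.21/2π)² = 0.3638 m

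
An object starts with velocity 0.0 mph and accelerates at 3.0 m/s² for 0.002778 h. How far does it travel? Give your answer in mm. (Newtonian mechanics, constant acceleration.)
d = v₀t + ½at² (with unit conversion) = 150000.0 mm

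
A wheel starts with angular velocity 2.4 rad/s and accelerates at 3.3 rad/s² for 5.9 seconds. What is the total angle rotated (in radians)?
θ = ω₀t + ½αt² = 2.4×5.9 + ½×3.3×5.9² = 71.6 rad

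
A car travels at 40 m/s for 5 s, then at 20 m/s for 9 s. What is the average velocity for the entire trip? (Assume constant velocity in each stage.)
d₁ = v₁t₁ = 40 × 5 = 200 m
d₂ = v₂t₂ = 20 × 9 = 180 m
d_total = 380 m, t_total = 14 s
v_avg = d_total/t_total = 380/14 = 27.14 m/s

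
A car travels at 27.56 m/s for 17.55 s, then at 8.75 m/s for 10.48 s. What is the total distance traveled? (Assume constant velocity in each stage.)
d₁ = v₁t₁ = 27.56 × 17.55 = 483.678 m
d₂ = v₂t₂ = 8.75 × 10.48 = 91.7 m
d_total = 483.678 + 91.7 = 575.38 m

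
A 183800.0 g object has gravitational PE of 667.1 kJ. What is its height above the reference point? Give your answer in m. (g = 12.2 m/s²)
PE = mgh → h = PE/(mg) = 6.671e+05 J / (183.8 kg × 12.2 m/s²) = 297.5 m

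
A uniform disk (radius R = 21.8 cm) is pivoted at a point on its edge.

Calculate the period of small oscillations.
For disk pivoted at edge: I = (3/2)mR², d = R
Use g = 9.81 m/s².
I/m = (3/2)R² = 0.07129 m²; d = R = 0.218 m
T = 2π√((3/2)R²/(gR)) = 2π√(3R/(2g)) = 1.147 s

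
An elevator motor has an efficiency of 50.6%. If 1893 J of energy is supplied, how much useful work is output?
W_out = η × W_in = 0.506 × 1893 = 957.86 J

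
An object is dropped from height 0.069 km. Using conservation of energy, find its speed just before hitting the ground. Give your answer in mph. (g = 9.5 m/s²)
mgh = ½mv² → v = √(2gh) = √(2×9.5×69) = 36.21 m/s = 80.99 mph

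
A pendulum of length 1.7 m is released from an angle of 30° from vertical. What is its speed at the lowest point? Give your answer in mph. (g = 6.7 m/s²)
h = L(1 − cosθ) = 1.7×(1 − cos30°) = 0.2278 m
v = √(2gh) = √(2×6.7×0.2278) = 1.747 m/s = 3.908 mph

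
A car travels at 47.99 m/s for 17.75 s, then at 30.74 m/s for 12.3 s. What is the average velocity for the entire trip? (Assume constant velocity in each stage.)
d₁ = v₁t₁ = 47.99 × 17.75 = 851.822 m
d₂ = v₂t₂ = 30.74 × 12.3 = 378.102 m
d_total = 1229.92 m, t_total = 30.05 s
v_avg = d_total/t_total = 1229.92/30.05 = 40.93 m/s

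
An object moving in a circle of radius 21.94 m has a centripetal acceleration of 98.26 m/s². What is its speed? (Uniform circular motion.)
v = √(a_c × r) = √(98.26 × 21.94) = 46.43 m/s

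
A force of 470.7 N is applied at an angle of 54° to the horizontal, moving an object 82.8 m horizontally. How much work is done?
W = Fd cosθ = 470.7×82.8×cos(54°) = 22908.0 J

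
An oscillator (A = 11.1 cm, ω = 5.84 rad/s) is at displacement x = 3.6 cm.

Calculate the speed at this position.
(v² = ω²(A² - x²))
v = ω√(A² − x²) = 5.84×√(0.111² − 0.036²) = 0.6132 m/s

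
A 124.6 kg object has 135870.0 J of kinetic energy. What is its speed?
KE = ½mv² → v = √(2KE/m) = √(2×135870.0/124.6) = 46.7 m/s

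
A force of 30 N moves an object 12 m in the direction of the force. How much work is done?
W = Fd = 30×12 = 360.0 J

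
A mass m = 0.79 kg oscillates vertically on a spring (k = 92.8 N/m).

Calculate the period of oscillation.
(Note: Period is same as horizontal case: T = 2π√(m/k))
T = 2π√(m/k) = 2π√(0.79/92.8) = 0.5797 s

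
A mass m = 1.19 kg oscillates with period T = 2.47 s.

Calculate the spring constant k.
T = 2π√(m/k) → k = m(2π/T)² = 1.19×(2π/2.47)² = 7.7 N/m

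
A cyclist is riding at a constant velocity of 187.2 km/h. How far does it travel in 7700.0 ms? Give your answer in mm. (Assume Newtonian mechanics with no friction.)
d = vt (with unit conversion) = 400400.0 mm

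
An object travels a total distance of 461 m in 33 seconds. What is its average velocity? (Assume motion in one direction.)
v_avg = Δd / Δt = 461 / 33 = 13.97 m/s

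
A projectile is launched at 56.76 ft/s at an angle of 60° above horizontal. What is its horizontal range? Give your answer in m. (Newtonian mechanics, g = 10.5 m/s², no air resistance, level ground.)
R = v₀² sin(2θ) / g (with unit conversion) = 24.69 m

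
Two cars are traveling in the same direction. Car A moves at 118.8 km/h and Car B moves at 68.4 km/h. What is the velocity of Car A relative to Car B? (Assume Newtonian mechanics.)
v_rel = v_A - v_B = 118.8 - 68.4 = 50.4 km/h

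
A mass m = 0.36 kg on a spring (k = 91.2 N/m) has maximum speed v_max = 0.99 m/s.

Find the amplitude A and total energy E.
½mv²_max = ½kA² → A = v_max√(m/k) = 0.99×√(0.36/91.2) = 0.0622 m = 6.22 cm
E = ½mv²_max = ½×0.36×0.99² = 0.1764 J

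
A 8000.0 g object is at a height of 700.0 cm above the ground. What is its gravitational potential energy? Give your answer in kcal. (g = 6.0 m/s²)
PE = mgh = 8 kg × 6.0 m/s² × 7 m = 336 J = 0.08031 kcal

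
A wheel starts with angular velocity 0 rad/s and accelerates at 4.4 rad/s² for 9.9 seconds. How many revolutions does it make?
θ = ω₀t + ½αt² = 0×9.9 + ½×4.4×9.9² = 215.62 rad
Revolutions = θ/(2π) = 215.62/(2π) = 34.32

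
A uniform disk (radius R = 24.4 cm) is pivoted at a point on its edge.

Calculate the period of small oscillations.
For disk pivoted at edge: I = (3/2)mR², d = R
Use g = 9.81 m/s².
I/m = (3/2)R² = 0.0893 m²; d = R = 0.244 m
T = 2π√((3/2)R²/(gR)) = 2π√(3R/(2g)) = 1.214 s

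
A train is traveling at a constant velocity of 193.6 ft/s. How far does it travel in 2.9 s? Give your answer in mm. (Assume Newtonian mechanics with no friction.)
d = vt (with unit conversion) = 171100.0 mm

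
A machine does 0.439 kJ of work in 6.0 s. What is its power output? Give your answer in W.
P = W/t = 439 J / 6 s = 73.17 W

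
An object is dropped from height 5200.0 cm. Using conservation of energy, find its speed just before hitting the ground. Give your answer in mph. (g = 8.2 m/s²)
mgh = ½mv² → v = √(2gh) = √(2×8.2×52) = 29.2 m/s = 65.32 mph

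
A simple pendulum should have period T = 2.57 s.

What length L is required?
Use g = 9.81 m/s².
T = 2π√(L/g) → L = g(T/2π)² = 9.81×(2.57/2π)² = 1.641 m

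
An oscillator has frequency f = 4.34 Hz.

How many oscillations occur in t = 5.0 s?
n = f×t = 4.34×5.0 = 21.7 oscillations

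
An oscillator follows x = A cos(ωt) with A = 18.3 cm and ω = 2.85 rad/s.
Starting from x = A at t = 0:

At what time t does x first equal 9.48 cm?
cos(ωt) = x/A = 9.48/18.3 = 0.518
ωt = arccos(0.518) = 1.026 rad
t = 1.026/2.85 = 0.3601 s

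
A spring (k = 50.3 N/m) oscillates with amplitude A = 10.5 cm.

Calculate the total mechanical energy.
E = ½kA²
E = ½kA² = ½×50.3×(0.105)² = 0.2773 J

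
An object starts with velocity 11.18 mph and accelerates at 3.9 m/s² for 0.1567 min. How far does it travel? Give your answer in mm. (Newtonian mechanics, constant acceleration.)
d = v₀t + ½at² (with unit conversion) = 219400.0 mm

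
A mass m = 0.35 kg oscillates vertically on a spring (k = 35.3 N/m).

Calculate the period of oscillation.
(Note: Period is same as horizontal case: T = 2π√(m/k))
T = 2π√(m/k) = 2π√(0.35/35.3) = 0.6256 s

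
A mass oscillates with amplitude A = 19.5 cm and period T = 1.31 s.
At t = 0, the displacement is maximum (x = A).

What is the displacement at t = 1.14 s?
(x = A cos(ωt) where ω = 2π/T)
ω = 2π/T = 2π/1.31 = 4.796 rad/s
x = A cos(ωt) = 19.5×cos(4.796×1.14) = 13.37 cm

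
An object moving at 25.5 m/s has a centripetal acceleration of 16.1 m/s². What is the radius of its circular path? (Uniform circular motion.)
r = v²/a_c = 25.5²/16.1 = 40.39 m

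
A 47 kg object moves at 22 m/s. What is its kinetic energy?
KE = ½mv² = ½×47×22² = 11374.0 J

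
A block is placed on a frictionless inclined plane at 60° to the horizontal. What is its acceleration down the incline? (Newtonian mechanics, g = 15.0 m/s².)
a = g sin(θ) = 15.0 × sin(60°) = 15.0 × 0.866 = 12.99 m/s²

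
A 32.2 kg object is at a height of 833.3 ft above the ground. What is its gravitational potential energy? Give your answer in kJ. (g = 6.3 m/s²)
PE = mgh = 32.2 kg × 6.3 m/s² × 254 m = 5.152e+04 J = 51.52 kJ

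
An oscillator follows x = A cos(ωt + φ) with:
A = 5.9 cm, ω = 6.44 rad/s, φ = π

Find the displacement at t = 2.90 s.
x = A cos(ωt + φ) = 5.9×cos(6.44×2.9 + π) = -5.811 cm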